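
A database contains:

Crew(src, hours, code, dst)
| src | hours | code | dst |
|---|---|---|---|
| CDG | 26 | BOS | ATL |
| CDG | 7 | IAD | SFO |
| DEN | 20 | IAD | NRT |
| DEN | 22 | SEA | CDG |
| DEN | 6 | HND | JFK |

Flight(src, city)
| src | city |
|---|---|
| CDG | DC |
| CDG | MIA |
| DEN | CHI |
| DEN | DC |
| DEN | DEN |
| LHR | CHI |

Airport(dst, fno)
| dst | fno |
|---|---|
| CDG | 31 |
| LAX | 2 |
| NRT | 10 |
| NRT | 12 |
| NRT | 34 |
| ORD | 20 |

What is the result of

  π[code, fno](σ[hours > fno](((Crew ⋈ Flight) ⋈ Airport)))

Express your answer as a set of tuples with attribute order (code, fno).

{(IAD, 10), (IAD, 12)}

Joining Crew and Flight on src yields {(CDG, 26, BOS, ATL, DC), (CDG, 26, BOS, ATL, MIA), (CDG, 7, IAD, SFO, DC), (CDG, 7, IAD, SFO, MIA), (DEN, 20, IAD, NRT, CHI), (DEN, 20, IAD, NRT, DC), (DEN, 20, IAD, NRT, DEN), (DEN, 22, SEA, CDG, CHI), (DEN, 22, SEA, CDG, DC), (DEN, 22, SEA, CDG, DEN), (DEN, 6, HND, JFK, CHI), (DEN, 6, HND, JFK, DC), (DEN, 6, HND, JFK, DEN)}.
Joining (Crew ⋈ Flight) and Airport on dst yields {(DEN, 20, IAD, NRT, CHI, 10), (DEN, 20, IAD, NRT, CHI, 12), (DEN, 20, IAD, NRT, CHI, 34), (DEN, 20, IAD, NRT, DC, 10), (DEN, 20, IAD, NRT, DC, 12), (DEN, 20, IAD, NRT, DC, 34), (DEN, 20, IAD, NRT, DEN, 10), (DEN, 20, IAD, NRT, DEN, 12), (DEN, 20, IAD, NRT, DEN, 34), (DEN, 22, SEA, CDG, CHI, 31), (DEN, 22, SEA, CDG, DC, 31), (DEN, 22, SEA, CDG, DEN, 31)}.
Filtering on hours > fno leaves {(DEN, 20, IAD, NRT, CHI, 10), (DEN, 20, IAD, NRT, CHI, 12), (DEN, 20, IAD, NRT, DC, 10), (DEN, 20, IAD, NRT, DC, 12), (DEN, 20, IAD, NRT, DEN, 10), (DEN, 20, IAD, NRT, DEN, 12)}.
Projecting to code, fno (4 duplicate(s) eliminated): {(IAD, 10), (IAD, 12)}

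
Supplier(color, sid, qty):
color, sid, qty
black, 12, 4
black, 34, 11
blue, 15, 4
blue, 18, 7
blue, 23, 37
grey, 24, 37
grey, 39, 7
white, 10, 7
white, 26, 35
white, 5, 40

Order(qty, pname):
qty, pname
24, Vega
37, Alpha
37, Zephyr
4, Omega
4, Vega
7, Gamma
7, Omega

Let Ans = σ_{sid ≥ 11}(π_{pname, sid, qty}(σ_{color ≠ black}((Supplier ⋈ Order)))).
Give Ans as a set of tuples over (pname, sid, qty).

Supplier ⋈ Order (natural join on qty): {(black, 12, 4, Omega), (black, 12, 4, Vega), (blue, 15, 4, Omega), (blue, 15, 4, Vega), (blue, 18, 7, Gamma), (blue, 18, 7, Omega), (blue, 23, 37, Alpha), (blue, 23, 37, Zephyr), (grey, 24, 37, Alpha), (grey, 24, 37, Zephyr), (grey, 39, 7, Gamma), (grey, 39, 7, Omega), (white, 10, 7, Gamma), (white, 10, 7, Omega)}
Filtering on color ≠ black leaves {(blue, 15, 4, Omega), (blue, 15, 4, Vega), (blue, 18, 7, Gamma), (blue, 18, 7, Omega), (blue, 23, 37, Alpha), (blue, 23, 37, Zephyr), (grey, 24, 37, Alpha), (grey, 24, 37, Zephyr), (grey, 39, 7, Gamma), (grey, 39, 7, Omega), (white, 10, 7, Gamma), (white, 10, 7, Omega)}.
π[pname, sid, qty]: project onto (pname, sid, qty) → {(Alpha, 23, 37), (Alpha, 24, 37), (Gamma, 10, 7), (Gamma, 18, 7), (Gamma, 39, 7), (Omega, 10, 7), (Omega, 15, 4), (Omega, 18, 7), (Omega, 39, 7), (Vega, 15, 4), (Zephyr, 23, 37), (Zephyr, 24, 37)}
Filtering on sid ≥ 11 leaves {(Alpha, 23, 37), (Alpha, 24, 37), (Gamma, 18, 7), (Gamma, 39, 7), (Omega, 15, 4), (Omega, 18, 7), (Omega, 39, 7), (Vega, 15, 4), (Zephyr, 23, 37), (Zephyr, 24, 37)}.

{(Alpha, 23, 37), (Alpha, 24, 37), (Gamma, 18, 7), (Gamma, 39, 7), (Omega, 15, 4), (Omega, 18, 7), (Omega, 39, 7), (Vega, 15, 4), (Zephyr, 23, 37), (Zephyr, 24, 37)}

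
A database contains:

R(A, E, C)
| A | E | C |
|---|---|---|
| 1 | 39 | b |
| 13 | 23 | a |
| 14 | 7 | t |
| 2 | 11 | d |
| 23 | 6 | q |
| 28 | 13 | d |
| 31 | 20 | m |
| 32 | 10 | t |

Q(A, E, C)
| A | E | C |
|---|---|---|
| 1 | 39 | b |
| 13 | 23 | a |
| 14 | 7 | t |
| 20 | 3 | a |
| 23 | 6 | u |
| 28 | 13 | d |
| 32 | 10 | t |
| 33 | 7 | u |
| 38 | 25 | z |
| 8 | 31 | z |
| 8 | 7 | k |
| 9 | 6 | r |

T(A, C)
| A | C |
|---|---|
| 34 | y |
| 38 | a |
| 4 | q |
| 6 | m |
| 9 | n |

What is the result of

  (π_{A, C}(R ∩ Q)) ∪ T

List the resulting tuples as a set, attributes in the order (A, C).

Intersection: {(1, 39, b), (13, 23, a), (14, 7, t), (2, 11, d), (23, 6, q), (28, 13, d), (31, 20, m), (32, 10, t)} with {(1, 39, b), (13, 23, a), (14, 7, t), (20, 3, a), (23, 6, u), (28, 13, d), (32, 10, t), (33, 7, u), (38, 25, z), (8, 31, z), (8, 7, k), (9, 6, r)} → {(1, 39, b), (13, 23, a), (14, 7, t), (28, 13, d), (32, 10, t)}
Projecting to A, C: {(1, b), (13, a), (14, t), (28, d), (32, t)}
Union: {(1, b), (13, a), (14, t), (28, d), (32, t)} with {(34, y), (38, a), (4, q), (6, m), (9, n)} → {(1, b), (13, a), (14, t), (28, d), (32, t), (34, y), (38, a), (4, q), (6, m), (9, n)}

{(1, b), (13, a), (14, t), (28, d), (32, t), (34, y), (38, a), (4, q), (6, m), (9, n)}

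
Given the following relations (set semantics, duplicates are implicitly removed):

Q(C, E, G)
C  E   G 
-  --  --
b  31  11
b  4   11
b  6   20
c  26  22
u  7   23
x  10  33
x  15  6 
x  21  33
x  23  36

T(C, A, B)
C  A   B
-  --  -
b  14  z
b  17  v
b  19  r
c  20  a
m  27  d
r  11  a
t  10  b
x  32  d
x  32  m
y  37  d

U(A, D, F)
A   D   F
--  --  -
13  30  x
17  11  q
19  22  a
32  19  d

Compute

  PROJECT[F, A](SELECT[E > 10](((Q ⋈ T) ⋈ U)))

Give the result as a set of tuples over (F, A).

{(a, 19), (d, 32), (q, 17)}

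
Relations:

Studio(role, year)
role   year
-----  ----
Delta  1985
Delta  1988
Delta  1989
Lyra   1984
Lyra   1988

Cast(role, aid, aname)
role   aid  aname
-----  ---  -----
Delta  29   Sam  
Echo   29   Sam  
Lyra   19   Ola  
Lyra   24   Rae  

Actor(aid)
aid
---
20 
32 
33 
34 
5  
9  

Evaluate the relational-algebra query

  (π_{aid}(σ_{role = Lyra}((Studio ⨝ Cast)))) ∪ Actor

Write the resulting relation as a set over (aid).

{19, 20, 24, 32, 33, 34, 5, 9}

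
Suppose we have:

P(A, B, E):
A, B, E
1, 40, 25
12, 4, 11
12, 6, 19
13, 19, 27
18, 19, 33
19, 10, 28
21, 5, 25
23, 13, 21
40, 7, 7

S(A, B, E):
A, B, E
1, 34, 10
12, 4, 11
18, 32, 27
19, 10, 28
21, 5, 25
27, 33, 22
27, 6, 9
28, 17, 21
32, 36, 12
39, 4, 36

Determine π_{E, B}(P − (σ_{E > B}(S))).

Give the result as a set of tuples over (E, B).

{(19, 6), (21, 13), (25, 40), (27, 19), (33, 19), (7, 7)}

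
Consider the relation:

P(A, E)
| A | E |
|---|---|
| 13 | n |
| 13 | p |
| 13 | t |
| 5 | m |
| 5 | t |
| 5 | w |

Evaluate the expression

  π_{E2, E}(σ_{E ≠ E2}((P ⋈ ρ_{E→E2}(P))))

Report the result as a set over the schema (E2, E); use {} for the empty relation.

{(m, t), (m, w), (n, p), (n, t), (p, n), (p, t), (t, m), (t, n), (t, p), (t, w), (w, m), (w, t)}

ρ[E→E2]: schema becomes (A, E2); tuples unchanged.
Joining P and ρ_{E→E2}(P) on A yields {(13, n, n), (13, n, p), (13, n, t), (13, p, n), (13, p, p), (13, p, t), (13, t, n), (13, t, p), (13, t, t), (5, m, m), (5, m, t), (5, m, w), (5, t, m), (5, t, t), (5, t, w), (5, w, m), (5, w, t), (5, w, w)}.
Filtering on E ≠ E2 leaves {(13, n, p), (13, n, t), (13, p, n), (13, p, t), (13, t, n), (13, t, p), (5, m, t), (5, m, w), (5, t, m), (5, t, w), (5, w, m), (5, w, t)}.
Keep only column(s) E2, E: {(m, t), (m, w), (n, p), (n, t), (p, n), (p, t), (t, m), (t, n), (t, p), (t, w), (w, m), (w, t)}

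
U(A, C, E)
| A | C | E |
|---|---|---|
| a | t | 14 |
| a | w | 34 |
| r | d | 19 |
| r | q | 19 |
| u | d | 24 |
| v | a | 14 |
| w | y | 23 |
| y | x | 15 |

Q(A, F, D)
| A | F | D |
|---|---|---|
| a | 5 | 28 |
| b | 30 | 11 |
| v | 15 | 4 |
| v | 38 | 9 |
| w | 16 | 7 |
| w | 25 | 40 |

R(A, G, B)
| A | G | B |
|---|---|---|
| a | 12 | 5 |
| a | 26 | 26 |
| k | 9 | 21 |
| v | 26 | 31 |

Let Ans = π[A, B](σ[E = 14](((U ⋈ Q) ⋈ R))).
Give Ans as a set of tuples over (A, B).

{(a, 26), (a, 5), (v, 31)}

Joining U and Q on A yields {(a, t, 14, 5, 28), (a, w, 34, 5, 28), (v, a, 14, 15, 4), (v, a, 14, 38, 9), (w, y, 23, 16, 7), (w, y, 23, 25, 40)}.
Joining (U ⋈ Q) and R on A yields {(a, t, 14, 5, 28, 12, 5), (a, t, 14, 5, 28, 26, 26), (a, w, 34, 5, 28, 12, 5), (a, w, 34, 5, 28, 26, 26), (v, a, 14, 15, 4, 26, 31), (v, a, 14, 38, 9, 26, 31)}.
Filtering on E = 14 leaves {(a, t, 14, 5, 28, 12, 5), (a, t, 14, 5, 28, 26, 26), (v, a, 14, 15, 4, 26, 31), (v, a, 14, 38, 9, 26, 31)}.
Projecting to A, B (1 duplicate(s) eliminated): {(a, 26), (a, 5), (v, 31)}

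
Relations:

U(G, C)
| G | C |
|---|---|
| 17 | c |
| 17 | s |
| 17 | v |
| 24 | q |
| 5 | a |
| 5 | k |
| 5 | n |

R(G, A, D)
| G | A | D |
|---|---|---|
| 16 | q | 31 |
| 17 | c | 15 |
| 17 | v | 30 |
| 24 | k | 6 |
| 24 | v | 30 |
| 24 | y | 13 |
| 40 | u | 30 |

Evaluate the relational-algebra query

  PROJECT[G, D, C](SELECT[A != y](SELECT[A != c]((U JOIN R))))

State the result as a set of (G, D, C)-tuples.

{(17, 30, c), (17, 30, s), (17, 30, v), (24, 30, q), (24, 6, q)}

Natural join on G: {(17, c, c, 15), (17, c, v, 30), (17, s, c, 15), (17, s, v, 30), (17, v, c, 15), (17, v, v, 30), (24, q, k, 6), (24, q, v, 30), (24, q, y, 13)}
Selection A != c: {(17, c, v, 30), (17, s, v, 30), (17, v, v, 30), (24, q, k, 6), (24, q, v, 30), (24, q, y, 13)}
Selection A != y: {(17, c, v, 30), (17, s, v, 30), (17, v, v, 30), (24, q, k, 6), (24, q, v, 30)}
π_{G, D, C} gives {(17, 30, c), (17, 30, s), (17, 30, v), (24, 30, q), (24, 6, q)}.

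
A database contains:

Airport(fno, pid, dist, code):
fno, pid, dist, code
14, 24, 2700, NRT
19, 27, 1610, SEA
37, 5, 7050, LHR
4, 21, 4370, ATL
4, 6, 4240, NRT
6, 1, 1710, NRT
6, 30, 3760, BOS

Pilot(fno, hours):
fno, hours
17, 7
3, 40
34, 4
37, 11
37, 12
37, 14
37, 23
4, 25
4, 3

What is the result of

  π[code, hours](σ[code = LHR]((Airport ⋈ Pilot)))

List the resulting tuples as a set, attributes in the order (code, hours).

{(LHR, 11), (LHR, 12), (LHR, 14), (LHR, 23)}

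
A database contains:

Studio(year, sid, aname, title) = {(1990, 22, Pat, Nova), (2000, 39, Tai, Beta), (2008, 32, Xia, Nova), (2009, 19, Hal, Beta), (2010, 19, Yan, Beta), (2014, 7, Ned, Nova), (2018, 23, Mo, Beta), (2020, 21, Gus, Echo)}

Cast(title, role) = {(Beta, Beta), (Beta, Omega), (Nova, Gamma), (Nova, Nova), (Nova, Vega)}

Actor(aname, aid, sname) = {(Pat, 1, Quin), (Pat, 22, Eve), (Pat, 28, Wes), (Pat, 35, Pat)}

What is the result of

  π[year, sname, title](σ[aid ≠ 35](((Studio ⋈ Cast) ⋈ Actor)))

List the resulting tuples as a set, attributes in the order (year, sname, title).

{(1990, Eve, Nova), (1990, Quin, Nova), (1990, Wes, Nova)}

Studio ⋈ Cast (natural join on title): {(1990, 22, Pat, Nova, Gamma), (1990, 22, Pat, Nova, Nova), (1990, 22, Pat, Nova, Vega), (2000, 39, Tai, Beta, Beta), (2000, 39, Tai, Beta, Omega), (2008, 32, Xia, Nova, Gamma), (2008, 32, Xia, Nova, Nova), (2008, 32, Xia, Nova, Vega), (2009, 19, Hal, Beta, Beta), (2009, 19, Hal, Beta, Omega), (2010, 19, Yan, Beta, Beta), (2010, 19, Yan, Beta, Omega), (2014, 7, Ned, Nova, Gamma), (2014, 7, Ned, Nova, Nova), (2014, 7, Ned, Nova, Vega), (2018, 23, Mo, Beta, Beta), (2018, 23, Mo, Beta, Omega)}
(Studio ⋈ Cast) ⋈ Actor (natural join on aname): {(1990, 22, Pat, Nova, Gamma, 1, Quin), (1990, 22, Pat, Nova, Gamma, 22, Eve), (1990, 22, Pat, Nova, Gamma, 28, Wes), (1990, 22, Pat, Nova, Gamma, 35, Pat), (1990, 22, Pat, Nova, Nova, 1, Quin), (1990, 22, Pat, Nova, Nova, 22, Eve), (1990, 22, Pat, Nova, Nova, 28, Wes), (1990, 22, Pat, Nova, Nova, 35, Pat), (1990, 22, Pat, Nova, Vega, 1, Quin), (1990, 22, Pat, Nova, Vega, 22, Eve), (1990, 22, Pat, Nova, Vega, 28, Wes), (1990, 22, Pat, Nova, Vega, 35, Pat)}
Selection aid ≠ 35: {(1990, 22, Pat, Nova, Gamma, 1, Quin), (1990, 22, Pat, Nova, Gamma, 22, Eve), (1990, 22, Pat, Nova, Gamma, 28, Wes), (1990, 22, Pat, Nova, Nova, 1, Quin), (1990, 22, Pat, Nova, Nova, 22, Eve), (1990, 22, Pat, Nova, Nova, 28, Wes), (1990, 22, Pat, Nova, Vega, 1, Quin), (1990, 22, Pat, Nova, Vega, 22, Eve), (1990, 22, Pat, Nova, Vega, 28, Wes)}
Keep only column(s) year, sname, title (6 duplicate(s) eliminated): {(1990, Eve, Nova), (1990, Quin, Nova), (1990, Wes, Nova)}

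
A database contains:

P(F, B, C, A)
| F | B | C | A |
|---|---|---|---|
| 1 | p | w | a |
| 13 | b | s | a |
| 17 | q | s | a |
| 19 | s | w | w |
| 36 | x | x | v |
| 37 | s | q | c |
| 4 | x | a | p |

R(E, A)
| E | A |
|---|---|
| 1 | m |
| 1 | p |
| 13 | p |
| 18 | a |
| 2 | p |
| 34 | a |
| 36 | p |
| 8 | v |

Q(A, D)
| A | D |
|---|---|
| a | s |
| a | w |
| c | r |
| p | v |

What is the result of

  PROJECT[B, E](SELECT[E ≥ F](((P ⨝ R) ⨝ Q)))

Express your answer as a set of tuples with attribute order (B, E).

Natural join on A: {(1, p, w, a, 18), (1, p, w, a, 34), (13, b, s, a, 18), (13, b, s, a, 34), (17, q, s, a, 18), (17, q, s, a, 34), (36, x, x, v, 8), (4, x, a, p, 1), (4, x, a, p, 13), (4, x, a, p, 2), (4, x, a, p, 36)}
Natural join on A: {(1, p, w, a, 18, s), (1, p, w, a, 18, w), (1, p, w, a, 34, s), (1, p, w, a, 34, w), (13, b, s, a, 18, s), (13, b, s, a, 18, w), (13, b, s, a, 34, s), (13, b, s, a, 34, w), (17, q, s, a, 18, s), (17, q, s, a, 18, w), (17, q, s, a, 34, s), (17, q, s, a, 34, w), (4, x, a, p, 1, v), (4, x, a, p, 13, v), (4, x, a, p, 2, v), (4, x, a, p, 36, v)}
Selection E ≥ F: {(1, p, w, a, 18, s), (1, p, w, a, 18, w), (1, p, w, a, 34, s), (1, p, w, a, 34, w), (13, b, s, a, 18, s), (13, b, s, a, 18, w), (13, b, s, a, 34, s), (13, b, s, a, 34, w), (17, q, s, a, 18, s), (17, q, s, a, 18, w), (17, q, s, a, 34, s), (17, q, s, a, 34, w), (4, x, a, p, 13, v), (4, x, a, p, 36, v)}
Projecting to B, E (6 duplicate(s) eliminated): {(b, 18), (b, 34), (p, 18), (p, 34), (q, 18), (q, 34), (x, 13), (x, 36)}

{(b, 18), (b, 34), (p, 18), (p, 34), (q, 18), (q, 34), (x, 13), (x, 36)}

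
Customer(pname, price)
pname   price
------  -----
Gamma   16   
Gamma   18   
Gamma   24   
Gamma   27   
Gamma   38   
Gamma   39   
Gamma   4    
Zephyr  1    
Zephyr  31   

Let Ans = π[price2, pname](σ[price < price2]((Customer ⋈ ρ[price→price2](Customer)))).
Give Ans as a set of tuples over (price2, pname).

ρ[price→price2]: schema becomes (pname, price2); tuples unchanged.
Natural join on pname: {(Gamma, 16, 16), (Gamma, 16, 18), (Gamma, 16, 24), (Gamma, 16, 27), (Gamma, 16, 38), (Gamma, 16, 39), (Gamma, 16, 4), (Gamma, 18, 16), (Gamma, 18, 18), (Gamma, 18, 24), (Gamma, 18, 27), (Gamma, 18, 38), (Gamma, 18, 39), (Gamma, 18, 4), (Gamma, 24, 16), (Gamma, 24, 18), (Gamma, 24, 24), (Gamma, 24, 27), (Gamma, 24, 38), (Gamma, 24, 39), (Gamma, 24, 4), (Gamma, 27, 16), (Gamma, 27, 18), (Gamma, 27, 24), (Gamma, 27, 27), (Gamma, 27, 38), (Gamma, 27, 39), (Gamma, 27, 4), (Gamma, 38, 16), (Gamma, 38, 18), (Gamma, 38, 24), (Gamma, 38, 27), (Gamma, 38, 38), (Gamma, 38, 39), (Gamma, 38, 4), (Gamma, 39, 16), (Gamma, 39, 18), (Gamma, 39, 24), (Gamma, 39, 27), (Gamma, 39, 38), (Gamma, 39, 39), (Gamma, 39, 4), (Gamma, 4, 16), (Gamma, 4, 18), (Gamma, 4, 24), (Gamma, 4, 27), (Gamma, 4, 38), (Gamma, 4, 39), (Gamma, 4, 4), (Zephyr, 1, 1), (Zephyr, 1, 31), (Zephyr, 31, 1), (Zephyr, 31, 31)}
Selection price < price2: {(Gamma, 16, 18), (Gamma, 16, 24), (Gamma, 16, 27), (Gamma, 16, 38), (Gamma, 16, 39), (Gamma, 18, 24), (Gamma, 18, 27), (Gamma, 18, 38), (Gamma, 18, 39), (Gamma, 24, 27), (Gamma, 24, 38), (Gamma, 24, 39), (Gamma, 27, 38), (Gamma, 27, 39), (Gamma, 38, 39), (Gamma, 4, 16), (Gamma, 4, 18), (Gamma, 4, 24), (Gamma, 4, 27), (Gamma, 4, 38), (Gamma, 4, 39), (Zephyr, 1, 31)}
π[price2, pname]: project onto (price2, pname) (15 duplicate(s) eliminated) → {(16, Gamma), (18, Gamma), (24, Gamma), (27, Gamma), (31, Zephyr), (38, Gamma), (39, Gamma)}

{(16, Gamma), (18, Gamma), (24, Gamma), (27, Gamma), (31, Zephyr), (38, Gamma), (39, Gamma)}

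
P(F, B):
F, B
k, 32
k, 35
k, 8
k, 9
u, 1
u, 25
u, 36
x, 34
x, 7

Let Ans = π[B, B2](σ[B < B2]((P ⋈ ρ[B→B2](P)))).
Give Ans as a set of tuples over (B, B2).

{(1, 25), (1, 36), (25, 36), (32, 35), (7, 34), (8, 32), (8, 35), (8, 9), (9, 32), (9, 35)}

ρ[B→B2]: schema becomes (F, B2); tuples unchanged.
Joining P and ρ[B→B2](P) on F yields {(k, 32, 32), (k, 32, 35), (k, 32, 8), (k, 32, 9), (k, 35, 32), (k, 35, 35), (k, 35, 8), (k, 35, 9), (k, 8, 32), (k, 8, 35), (k, 8, 8), (k, 8, 9), (k, 9, 32), (k, 9, 35), (k, 9, 8), (k, 9, 9), (u, 1, 1), (u, 1, 25), (u, 1, 36), (u, 25, 1), (u, 25, 25), (u, 25, 36), (u, 36, 1), (u, 36, 25), (u, 36, 36), (x, 34, 34), (x, 34, 7), (x, 7, 34), (x, 7, 7)}.
Apply σ_{B < B2}; surviving tuples: {(k, 32, 35), (k, 8, 32), (k, 8, 35), (k, 8, 9), (k, 9, 32), (k, 9, 35), (u, 1, 25), (u, 1, 36), (u, 25, 36), (x, 7, 34)}
Projecting to B, B2: {(1, 25), (1, 36), (25, 36), (32, 35), (7, 34), (8, 32), (8, 35), (8, 9), (9, 32), (9, 35)}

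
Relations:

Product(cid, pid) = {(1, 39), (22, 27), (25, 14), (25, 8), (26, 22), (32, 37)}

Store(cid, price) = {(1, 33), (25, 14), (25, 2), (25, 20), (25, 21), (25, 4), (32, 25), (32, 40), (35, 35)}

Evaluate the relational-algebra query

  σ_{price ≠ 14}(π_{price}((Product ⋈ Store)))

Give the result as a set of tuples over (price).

{2, 20, 21, 25, 33, 4, 40}

Natural join on cid: {(1, 39, 33), (25, 14, 14), (25, 14, 2), (25, 14, 20), (25, 14, 21), (25, 14, 4), (25, 8, 14), (25, 8, 2), (25, 8, 20), (25, 8, 21), (25, 8, 4), (32, 37, 25), (32, 37, 40)}
π[price]: project onto (price) (5 duplicate(s) eliminated) → {14, 2, 20, 21, 25, 33, 4, 40}
Selection price ≠ 14: {2, 20, 21, 25, 33, 4, 40}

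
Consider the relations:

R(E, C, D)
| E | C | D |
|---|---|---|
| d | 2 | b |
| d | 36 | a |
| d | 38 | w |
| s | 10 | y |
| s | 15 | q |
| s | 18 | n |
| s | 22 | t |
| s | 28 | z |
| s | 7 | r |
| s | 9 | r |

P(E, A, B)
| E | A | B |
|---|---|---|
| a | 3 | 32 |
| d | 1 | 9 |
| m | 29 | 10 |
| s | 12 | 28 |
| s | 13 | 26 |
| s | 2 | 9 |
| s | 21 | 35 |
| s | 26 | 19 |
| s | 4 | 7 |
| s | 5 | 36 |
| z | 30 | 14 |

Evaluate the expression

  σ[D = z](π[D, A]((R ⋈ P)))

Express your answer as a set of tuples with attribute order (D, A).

{(z, 12), (z, 13), (z, 2), (z, 21), (z, 26), (z, 4), (z, 5)}

Natural join on E: {(d, 2, b, 1, 9), (d, 36, a, 1, 9), (d, 38, w, 1, 9), (s, 10, y, 12, 28), (s, 10, y, 13, 26), (s, 10, y, 2, 9), (s, 10, y, 21, 35), (s, 10, y, 26, 19), (s, 10, y, 4, 7), (s, 10, y, 5, 36), (s, 15, q, 12, 28), (s, 15, q, 13, 26), (s, 15, q, 2, 9), (s, 15, q, 21, 35), (s, 15, q, 26, 19), (s, 15, q, 4, 7), (s, 15, q, 5, 36), (s, 18, n, 12, 28), (s, 18, n, 13, 26), (s, 18, n, 2, 9), (s, 18, n, 21, 35), (s, 18, n, 26, 19), (s, 18, n, 4, 7), (s, 18, n, 5, 36), (s, 22, t, 12, 28), (s, 22, t, 13, 26), (s, 22, t, 2, 9), (s, 22, t, 21, 35), (s, 22, t, 26, 19), (s, 22, t, 4, 7), (s, 22, t, 5, 36), (s, 28, z, 12, 28), (s, 28, z, 13, 26), (s, 28, z, 2, 9), (s, 28, z, 21, 35), (s, 28, z, 26, 19), (s, 28, z, 4, 7), (s, 28, z, 5, 36), (s, 7, r, 12, 28), (s, 7, r, 13, 26), (s, 7, r, 2, 9), (s, 7, r, 21, 35), (s, 7, r, 26, 19), (s, 7, r, 4, 7), (s, 7, r, 5, 36), (s, 9, r, 12, 28), (s, 9, r, 13, 26), (s, 9, r, 2, 9), (s, 9, r, 21, 35), (s, 9, r, 26, 19), (s, 9, r, 4, 7), (s, 9, r, 5, 36)}
π_{D, A} gives {(a, 1), (b, 1), (n, 12), (n, 13), (n, 2), (n, 21), (n, 26), (n, 4), (n, 5), (q, 12), (q, 13), (q, 2), (q, 21), (q, 26), (q, 4), (q, 5), (r, 12), (r, 13), (r, 2), (r, 21), (r, 26), (r, 4), (r, 5), (t, 12), (t, 13), (t, 2), (t, 21), (t, 26), (t, 4), (t, 5), (w, 1), (y, 12), (y, 13), (y, 2), (y, 21), (y, 26), (y, 4), (y, 5), (z, 12), (z, 13), (z, 2), (z, 21), (z, 26), (z, 4), (z, 5)} (7 duplicate(s) eliminated).
σ[D = z]: keep tuples satisfying D = z → {(z, 12), (z, 13), (z, 2), (z, 21), (z, 26), (z, 4), (z, 5)}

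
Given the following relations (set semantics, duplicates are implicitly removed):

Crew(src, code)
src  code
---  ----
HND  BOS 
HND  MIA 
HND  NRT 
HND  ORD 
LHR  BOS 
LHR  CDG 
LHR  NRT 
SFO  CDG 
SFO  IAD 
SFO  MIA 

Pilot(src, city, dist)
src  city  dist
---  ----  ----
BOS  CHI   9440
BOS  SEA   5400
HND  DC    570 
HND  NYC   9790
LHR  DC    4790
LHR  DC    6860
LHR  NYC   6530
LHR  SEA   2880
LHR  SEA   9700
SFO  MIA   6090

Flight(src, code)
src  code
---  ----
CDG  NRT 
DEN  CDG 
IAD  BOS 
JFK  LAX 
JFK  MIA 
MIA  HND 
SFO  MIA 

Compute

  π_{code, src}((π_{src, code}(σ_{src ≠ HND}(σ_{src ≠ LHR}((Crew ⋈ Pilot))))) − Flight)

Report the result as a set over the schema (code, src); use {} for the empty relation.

Crew ⋈ Pilot (natural join on src): {(HND, BOS, DC, 570), (HND, BOS, NYC, 9790), (HND, MIA, DC, 570), (HND, MIA, NYC, 9790), (HND, NRT, DC, 570), (HND, NRT, NYC, 9790), (HND, ORD, DC, 570), (HND, ORD, NYC, 9790), (LHR, BOS, DC, 4790), (LHR, BOS, DC, 6860), (LHR, BOS, NYC, 6530), (LHR, BOS, SEA, 2880), (LHR, BOS, SEA, 9700), (LHR, CDG, DC, 4790), (LHR, CDG, DC, 6860), (LHR, CDG, NYC, 6530), (LHR, CDG, SEA, 2880), (LHR, CDG, SEA, 9700), (LHR, NRT, DC, 4790), (LHR, NRT, DC, 6860), (LHR, NRT, NYC, 6530), (LHR, NRT, SEA, 2880), (LHR, NRT, SEA, 9700), (SFO, CDG, MIA, 6090), (SFO, IAD, MIA, 6090), (SFO, MIA, MIA, 6090)}
σ[src ≠ LHR]: keep tuples satisfying src ≠ LHR → {(HND, BOS, DC, 570), (HND, BOS, NYC, 9790), (HND, MIA, DC, 570), (HND, MIA, NYC, 9790), (HND, NRT, DC, 570), (HND, NRT, NYC, 9790), (HND, ORD, DC, 570), (HND, ORD, NYC, 9790), (SFO, CDG, MIA, 6090), (SFO, IAD, MIA, 6090), (SFO, MIA, MIA, 6090)}
σ[src ≠ HND]: keep tuples satisfying src ≠ HND → {(SFO, CDG, MIA, 6090), (SFO, IAD, MIA, 6090), (SFO, MIA, MIA, 6090)}
Keep only column(s) src, code: {(SFO, CDG), (SFO, IAD), (SFO, MIA)}
Set difference of the two operands is {(SFO, CDG), (SFO, IAD)}.
Keep only column(s) code, src: {(CDG, SFO), (IAD, SFO)}

{(CDG, SFO), (IAD, SFO)}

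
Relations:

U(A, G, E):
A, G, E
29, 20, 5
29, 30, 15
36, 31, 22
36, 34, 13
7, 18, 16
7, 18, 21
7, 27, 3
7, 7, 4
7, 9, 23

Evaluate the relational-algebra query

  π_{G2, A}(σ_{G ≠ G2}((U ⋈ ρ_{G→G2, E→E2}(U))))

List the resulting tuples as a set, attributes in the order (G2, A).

{(18, 7), (20, 29), (27, 7), (30, 29), (31, 36), (34, 36), (7, 7), (9, 7)}

ρ[G→G2, E→E2]: schema becomes (A, G2, E2); tuples unchanged.
U ⋈ ρ_{G→G2, E→E2}(U) (natural join on A): {(29, 20, 5, 20, 5), (29, 20, 5, 30, 15), (29, 30, 15, 20, 5), (29, 30, 15, 30, 15), (36, 31, 22, 31, 22), (36, 31, 22, 34, 13), (36, 34, 13, 31, 22), (36, 34, 13, 34, 13), (7, 18, 16, 18, 16), (7, 18, 16, 18, 21), (7, 18, 16, 27, 3), (7, 18, 16, 7, 4), (7, 18, 16, 9, 23), (7, 18, 21, 18, 16), (7, 18, 21, 18, 21), (7, 18, 21, 27, 3), (7, 18, 21, 7, 4), (7, 18, 21, 9, 23), (7, 27, 3, 18, 16), (7, 27, 3, 18, 21), (7, 27, 3, 27, 3), (7, 27, 3, 7, 4), (7, 27, 3, 9, 23), (7, 7, 4, 18, 16), (7, 7, 4, 18, 21), (7, 7, 4, 27, 3), (7, 7, 4, 7, 4), (7, 7, 4, 9, 23), (7, 9, 23, 18, 16), (7, 9, 23, 18, 21), (7, 9, 23, 27, 3), (7, 9, 23, 7, 4), (7, 9, 23, 9, 23)}
Filtering on G ≠ G2 leaves {(29, 20, 5, 30, 15), (29, 30, 15, 20, 5), (36, 31, 22, 34, 13), (36, 34, 13, 31, 22), (7, 18, 16, 27, 3), (7, 18, 16, 7, 4), (7, 18, 16, 9, 23), (7, 18, 21, 27, 3), (7, 18, 21, 7, 4), (7, 18, 21, 9, 23), (7, 27, 3, 18, 16), (7, 27, 3, 18, 21), (7, 27, 3, 7, 4), (7, 27, 3, 9, 23), (7, 7, 4, 18, 16), (7, 7, 4, 18, 21), (7, 7, 4, 27, 3), (7, 7, 4, 9, 23), (7, 9, 23, 18, 16), (7, 9, 23, 18, 21), (7, 9, 23, 27, 3), (7, 9, 23, 7, 4)}.
π_{G2, A} gives {(18, 7), (20, 29), (27, 7), (30, 29), (31, 36), (34, 36), (7, 7), (9, 7)} (14 duplicate(s) eliminated).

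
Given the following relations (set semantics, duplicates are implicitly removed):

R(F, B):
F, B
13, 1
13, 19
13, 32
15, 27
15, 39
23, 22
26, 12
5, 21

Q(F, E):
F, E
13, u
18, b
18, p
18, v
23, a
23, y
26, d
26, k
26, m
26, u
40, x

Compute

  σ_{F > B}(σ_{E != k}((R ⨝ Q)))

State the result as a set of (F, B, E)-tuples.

Natural join on F: {(13, 1, u), (13, 19, u), (13, 32, u), (23, 22, a), (23, 22, y), (26, 12, d), (26, 12, k), (26, 12, m), (26, 12, u)}
Apply σ_{E != k}; surviving tuples: {(13, 1, u), (13, 19, u), (13, 32, u), (23, 22, a), (23, 22, y), (26, 12, d), (26, 12, m), (26, 12, u)}
Apply σ_{F > B}; surviving tuples: {(13, 1, u), (23, 22, a), (23, 22, y), (26, 12, d), (26, 12, m), (26, 12, u)}

{(13, 1, u), (23, 22, a), (23, 22, y), (26, 12, d), (26, 12, m), (26, 12, u)}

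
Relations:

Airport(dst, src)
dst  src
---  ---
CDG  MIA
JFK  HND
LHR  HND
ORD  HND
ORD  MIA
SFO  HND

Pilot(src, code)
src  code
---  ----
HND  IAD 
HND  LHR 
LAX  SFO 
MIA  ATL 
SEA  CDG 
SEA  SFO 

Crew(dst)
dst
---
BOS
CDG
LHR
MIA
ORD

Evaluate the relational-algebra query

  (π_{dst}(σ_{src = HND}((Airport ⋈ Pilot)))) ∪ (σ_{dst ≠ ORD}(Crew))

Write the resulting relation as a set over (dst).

Joining Airport and Pilot on src yields {(CDG, MIA, ATL), (JFK, HND, IAD), (JFK, HND, LHR), (LHR, HND, IAD), (LHR, HND, LHR), (ORD, HND, IAD), (ORD, HND, LHR), (ORD, MIA, ATL), (SFO, HND, IAD), (SFO, HND, LHR)}.
Selection src = HND: {(JFK, HND, IAD), (JFK, HND, LHR), (LHR, HND, IAD), (LHR, HND, LHR), (ORD, HND, IAD), (ORD, HND, LHR), (SFO, HND, IAD), (SFO, HND, LHR)}
Keep only column(s) dst (4 duplicate(s) eliminated): {JFK, LHR, ORD, SFO}
Selection dst ≠ ORD: {BOS, CDG, LHR, MIA}
Union: {JFK, LHR, ORD, SFO} with {BOS, CDG, LHR, MIA} → {BOS, CDG, JFK, LHR, MIA, ORD, SFO}

{BOS, CDG, JFK, LHR, MIA, ORD, SFO}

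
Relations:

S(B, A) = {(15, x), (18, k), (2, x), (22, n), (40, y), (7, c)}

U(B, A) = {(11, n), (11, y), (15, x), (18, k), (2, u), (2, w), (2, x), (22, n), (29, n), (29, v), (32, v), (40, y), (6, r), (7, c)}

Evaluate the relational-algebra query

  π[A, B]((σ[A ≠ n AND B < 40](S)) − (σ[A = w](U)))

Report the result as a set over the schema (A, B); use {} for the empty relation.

Apply σ_{A ≠ n AND B < 40}; surviving tuples: {(15, x), (18, k), (2, x), (7, c)}
Apply σ_{A = w}; surviving tuples: {(2, w)}
Set difference of the two operands is {(15, x), (18, k), (2, x), (7, c)}.
Projecting to A, B: {(c, 7), (k, 18), (x, 15), (x, 2)}

{(c, 7), (k, 18), (x, 15), (x, 2)}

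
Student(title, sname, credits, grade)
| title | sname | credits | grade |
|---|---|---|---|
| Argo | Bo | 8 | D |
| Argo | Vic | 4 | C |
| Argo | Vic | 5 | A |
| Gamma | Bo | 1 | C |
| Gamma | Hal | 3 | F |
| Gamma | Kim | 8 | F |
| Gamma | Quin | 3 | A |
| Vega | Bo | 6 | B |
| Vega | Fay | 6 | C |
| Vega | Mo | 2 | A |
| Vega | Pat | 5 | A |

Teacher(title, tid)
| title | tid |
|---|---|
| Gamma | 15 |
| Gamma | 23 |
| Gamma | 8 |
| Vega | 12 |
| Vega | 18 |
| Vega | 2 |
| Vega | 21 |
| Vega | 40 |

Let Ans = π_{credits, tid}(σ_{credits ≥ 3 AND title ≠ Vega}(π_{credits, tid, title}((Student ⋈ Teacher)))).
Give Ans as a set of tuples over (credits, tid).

{(3, 15), (3, 23), (3, 8), (8, 15), (8, 23), (8, 8)}

Joining Student and Teacher on title yields {(Gamma, Bo, 1, C, 15), (Gamma, Bo, 1, C, 23), (Gamma, Bo, 1, C, 8), (Gamma, Hal, 3, F, 15), (Gamma, Hal, 3, F, 23), (Gamma, Hal, 3, F, 8), (Gamma, Kim, 8, F, 15), (Gamma, Kim, 8, F, 23), (Gamma, Kim, 8, F, 8), (Gamma, Quin, 3, A, 15), (Gamma, Quin, 3, A, 23), (Gamma, Quin, 3, A, 8), (Vega, Bo, 6, B, 12), (Vega, Bo, 6, B, 18), (Vega, Bo, 6, B, 2), (Vega, Bo, 6, B, 21), (Vega, Bo, 6, B, 40), (Vega, Fay, 6, C, 12), (Vega, Fay, 6, C, 18), (Vega, Fay, 6, C, 2), (Vega, Fay, 6, C, 21), (Vega, Fay, 6, C, 40), (Vega, Mo, 2, A, 12), (Vega, Mo, 2, A, 18), (Vega, Mo, 2, A, 2), (Vega, Mo, 2, A, 21), (Vega, Mo, 2, A, 40), (Vega, Pat, 5, A, 12), (Vega, Pat, 5, A, 18), (Vega, Pat, 5, A, 2), (Vega, Pat, 5, A, 21), (Vega, Pat, 5, A, 40)}.
Keep only column(s) credits, tid, title (8 duplicate(s) eliminated): {(1, 15, Gamma), (1, 23, Gamma), (1, 8, Gamma), (2, 12, Vega), (2, 18, Vega), (2, 2, Vega), (2, 21, Vega), (2, 40, Vega), (3, 15, Gamma), (3, 23, Gamma), (3, 8, Gamma), (5, 12, Vega), (5, 18, Vega), (5, 2, Vega), (5, 21, Vega), (5, 40, Vega), (6, 12, Vega), (6, 18, Vega), (6, 2, Vega), (6, 21, Vega), (6, 40, Vega), (8, 15, Gamma), (8, 23, Gamma), (8, 8, Gamma)}
Selection credits ≥ 3 AND title ≠ Vega: {(3, 15, Gamma), (3, 23, Gamma), (3, 8, Gamma), (8, 15, Gamma), (8, 23, Gamma), (8, 8, Gamma)}
Keep only column(s) credits, tid: {(3, 15), (3, 23), (3, 8), (8, 15), (8, 23), (8, 8)}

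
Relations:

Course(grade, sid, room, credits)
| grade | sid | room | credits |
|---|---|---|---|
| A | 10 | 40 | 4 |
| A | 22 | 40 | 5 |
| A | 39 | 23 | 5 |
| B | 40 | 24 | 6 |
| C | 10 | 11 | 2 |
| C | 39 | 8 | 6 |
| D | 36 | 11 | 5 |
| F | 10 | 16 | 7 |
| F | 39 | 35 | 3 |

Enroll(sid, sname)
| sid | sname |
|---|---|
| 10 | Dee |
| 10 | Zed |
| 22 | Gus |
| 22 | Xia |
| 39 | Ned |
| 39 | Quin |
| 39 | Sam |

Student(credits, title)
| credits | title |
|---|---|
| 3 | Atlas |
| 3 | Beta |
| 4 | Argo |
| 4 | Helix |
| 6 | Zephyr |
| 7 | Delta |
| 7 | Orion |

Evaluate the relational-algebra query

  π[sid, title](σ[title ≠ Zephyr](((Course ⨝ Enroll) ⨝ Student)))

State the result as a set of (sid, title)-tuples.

Joining Course and Enroll on sid yields {(A, 10, 40, 4, Dee), (A, 10, 40, 4, Zed), (A, 22, 40, 5, Gus), (A, 22, 40, 5, Xia), (A, 39, 23, 5, Ned), (A, 39, 23, 5, Quin), (A, 39, 23, 5, Sam), (C, 10, 11, 2, Dee), (C, 10, 11, 2, Zed), (C, 39, 8, 6, Ned), (C, 39, 8, 6, Quin), (C, 39, 8, 6, Sam), (F, 10, 16, 7, Dee), (F, 10, 16, 7, Zed), (F, 39, 35, 3, Ned), (F, 39, 35, 3, Quin), (F, 39, 35, 3, Sam)}.
Joining (Course ⨝ Enroll) and Student on credits yields {(A, 10, 40, 4, Dee, Argo), (A, 10, 40, 4, Dee, Helix), (A, 10, 40, 4, Zed, Argo), (A, 10, 40, 4, Zed, Helix), (C, 39, 8, 6, Ned, Zephyr), (C, 39, 8, 6, Quin, Zephyr), (C, 39, 8, 6, Sam, Zephyr), (F, 10, 16, 7, Dee, Delta), (F, 10, 16, 7, Dee, Orion), (F, 10, 16, 7, Zed, Delta), (F, 10, 16, 7, Zed, Orion), (F, 39, 35, 3, Ned, Atlas), (F, 39, 35, 3, Ned, Beta), (F, 39, 35, 3, Quin, Atlas), (F, 39, 35, 3, Quin, Beta), (F, 39, 35, 3, Sam, Atlas), (F, 39, 35, 3, Sam, Beta)}.
Apply σ_{title ≠ Zephyr}; surviving tuples: {(A, 10, 40, 4, Dee, Argo), (A, 10, 40, 4, Dee, Helix), (A, 10, 40, 4, Zed, Argo), (A, 10, 40, 4, Zed, Helix), (F, 10, 16, 7, Dee, Delta), (F, 10, 16, 7, Dee, Orion), (F, 10, 16, 7, Zed, Delta), (F, 10, 16, 7, Zed, Orion), (F, 39, 35, 3, Ned, Atlas), (F, 39, 35, 3, Ned, Beta), (F, 39, 35, 3, Quin, Atlas), (F, 39, 35, 3, Quin, Beta), (F, 39, 35, 3, Sam, Atlas), (F, 39, 35, 3, Sam, Beta)}
π[sid, title]: project onto (sid, title) (8 duplicate(s) eliminated) → {(10, Argo), (10, Delta), (10, Helix), (10, Orion), (39, Atlas), (39, Beta)}

{(10, Argo), (10, Delta), (10, Helix), (10, Orion), (39, Atlas), (39, Beta)}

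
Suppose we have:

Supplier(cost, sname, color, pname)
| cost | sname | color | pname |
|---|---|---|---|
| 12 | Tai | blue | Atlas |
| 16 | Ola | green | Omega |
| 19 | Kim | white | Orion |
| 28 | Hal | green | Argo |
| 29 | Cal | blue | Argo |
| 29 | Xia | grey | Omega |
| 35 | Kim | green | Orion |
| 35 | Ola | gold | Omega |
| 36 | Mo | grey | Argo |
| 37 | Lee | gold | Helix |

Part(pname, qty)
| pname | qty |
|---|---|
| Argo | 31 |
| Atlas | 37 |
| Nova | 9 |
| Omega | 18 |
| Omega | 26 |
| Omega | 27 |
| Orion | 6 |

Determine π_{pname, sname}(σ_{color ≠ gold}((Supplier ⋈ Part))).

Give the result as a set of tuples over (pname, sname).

Joining Supplier and Part on pname yields {(12, Tai, blue, Atlas, 37), (16, Ola, green, Omega, 18), (16, Ola, green, Omega, 26), (16, Ola, green, Omega, 27), (19, Kim, white, Orion, 6), (28, Hal, green, Argo, 31), (29, Cal, blue, Argo, 31), (29, Xia, grey, Omega, 18), (29, Xia, grey, Omega, 26), (29, Xia, grey, Omega, 27), (35, Kim, green, Orion, 6), (35, Ola, gold, Omega, 18), (35, Ola, gold, Omega, 26), (35, Ola, gold, Omega, 27), (36, Mo, grey, Argo, 31)}.
Apply σ_{color ≠ gold}; surviving tuples: {(12, Tai, blue, Atlas, 37), (16, Ola, green, Omega, 18), (16, Ola, green, Omega, 26), (16, Ola, green, Omega, 27), (19, Kim, white, Orion, 6), (28, Hal, green, Argo, 31), (29, Cal, blue, Argo, 31), (29, Xia, grey, Omega, 18), (29, Xia, grey, Omega, 26), (29, Xia, grey, Omega, 27), (35, Kim, green, Orion, 6), (36, Mo, grey, Argo, 31)}
π[pname, sname]: project onto (pname, sname) (5 duplicate(s) eliminated) → {(Argo, Cal), (Argo, Hal), (Argo, Mo), (Atlas, Tai), (Omega, Ola), (Omega, Xia), (Orion, Kim)}

{(Argo, Cal), (Argo, Hal), (Argo, Mo), (Atlas, Tai), (Omega, Ola), (Omega, Xia), (Orion, Kim)}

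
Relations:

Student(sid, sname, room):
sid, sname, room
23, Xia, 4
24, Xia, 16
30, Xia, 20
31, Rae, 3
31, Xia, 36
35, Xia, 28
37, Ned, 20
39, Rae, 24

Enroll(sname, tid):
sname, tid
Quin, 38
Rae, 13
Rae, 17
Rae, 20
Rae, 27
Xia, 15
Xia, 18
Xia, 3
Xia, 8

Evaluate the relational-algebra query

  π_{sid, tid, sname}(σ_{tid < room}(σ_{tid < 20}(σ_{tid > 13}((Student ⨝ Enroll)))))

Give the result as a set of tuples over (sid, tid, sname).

Student ⋈ Enroll (natural join on sname): {(23, Xia, 4, 15), (23, Xia, 4, 18), (23, Xia, 4, 3), (23, Xia, 4, 8), (24, Xia, 16, 15), (24, Xia, 16, 18), (24, Xia, 16, 3), (24, Xia, 16, 8), (30, Xia, 20, 15), (30, Xia, 20, 18), (30, Xia, 20, 3), (30, Xia, 20, 8), (31, Rae, 3, 13), (31, Rae, 3, 17), (31, Rae, 3, 20), (31, Rae, 3, 27), (31, Xia, 36, 15), (31, Xia, 36, 18), (31, Xia, 36, 3), (31, Xia, 36, 8), (35, Xia, 28, 15), (35, Xia, 28, 18), (35, Xia, 28, 3), (35, Xia, 28, 8), (39, Rae, 24, 13), (39, Rae, 24, 17), (39, Rae, 24, 20), (39, Rae, 24, 27)}
σ[tid > 13]: keep tuples satisfying tid > 13 → {(23, Xia, 4, 15), (23, Xia, 4, 18), (24, Xia, 16, 15), (24, Xia, 16, 18), (30, Xia, 20, 15), (30, Xia, 20, 18), (31, Rae, 3, 17), (31, Rae, 3, 20), (31, Rae, 3, 27), (31, Xia, 36, 15), (31, Xia, 36, 18), (35, Xia, 28, 15), (35, Xia, 28, 18), (39, Rae, 24, 17), (39, Rae, 24, 20), (39, Rae, 24, 27)}
σ[tid < 20]: keep tuples satisfying tid < 20 → {(23, Xia, 4, 15), (23, Xia, 4, 18), (24, Xia, 16, 15), (24, Xia, 16, 18), (30, Xia, 20, 15), (30, Xia, 20, 18), (31, Rae, 3, 17), (31, Xia, 36, 15), (31, Xia, 36, 18), (35, Xia, 28, 15), (35, Xia, 28, 18), (39, Rae, 24, 17)}
σ[tid < room]: keep tuples satisfying tid < room → {(24, Xia, 16, 15), (30, Xia, 20, 15), (30, Xia, 20, 18), (31, Xia, 36, 15), (31, Xia, 36, 18), (35, Xia, 28, 15), (35, Xia, 28, 18), (39, Rae, 24, 17)}
Projecting to sid, tid, sname: {(24, 15, Xia), (30, 15, Xia), (30, 18, Xia), (31, 15, Xia), (31, 18, Xia), (35, 15, Xia), (35, 18, Xia), (39, 17, Rae)}

{(24, 15, Xia), (30, 15, Xia), (30, 18, Xia), (31, 15, Xia), (31, 18, Xia), (35, 15, Xia), (35, 18, Xia), (39, 17, Rae)}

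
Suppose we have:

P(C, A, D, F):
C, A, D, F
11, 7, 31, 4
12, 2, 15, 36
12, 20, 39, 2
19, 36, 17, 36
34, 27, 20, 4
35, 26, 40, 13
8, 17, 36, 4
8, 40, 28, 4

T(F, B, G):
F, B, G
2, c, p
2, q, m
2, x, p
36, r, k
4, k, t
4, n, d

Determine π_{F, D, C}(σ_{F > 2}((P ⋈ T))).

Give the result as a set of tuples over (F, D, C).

P ⋈ T (natural join on F): {(11, 7, 31, 4, k, t), (11, 7, 31, 4, n, d), (12, 2, 15, 36, r, k), (12, 20, 39, 2, c, p), (12, 20, 39, 2, q, m), (12, 20, 39, 2, x, p), (19, 36, 17, 36, r, k), (34, 27, 20, 4, k, t), (34, 27, 20, 4, n, d), (8, 17, 36, 4, k, t), (8, 17, 36, 4, n, d), (8, 40, 28, 4, k, t), (8, 40, 28, 4, n, d)}
σ[F > 2]: keep tuples satisfying F > 2 → {(11, 7, 31, 4, k, t), (11, 7, 31, 4, n, d), (12, 2, 15, 36, r, k), (19, 36, 17, 36, r, k), (34, 27, 20, 4, k, t), (34, 27, 20, 4, n, d), (8, 17, 36, 4, k, t), (8, 17, 36, 4, n, d), (8, 40, 28, 4, k, t), (8, 40, 28, 4, n, d)}
π_{F, D, C} gives {(36, 15, 12), (36, 17, 19), (4, 20, 34), (4, 28, 8), (4, 31, 11), (4, 36, 8)} (4 duplicate(s) eliminated).

{(36, 15, 12), (36, 17, 19), (4, 20, 34), (4, 28, 8), (4, 31, 11), (4, 36, 8)}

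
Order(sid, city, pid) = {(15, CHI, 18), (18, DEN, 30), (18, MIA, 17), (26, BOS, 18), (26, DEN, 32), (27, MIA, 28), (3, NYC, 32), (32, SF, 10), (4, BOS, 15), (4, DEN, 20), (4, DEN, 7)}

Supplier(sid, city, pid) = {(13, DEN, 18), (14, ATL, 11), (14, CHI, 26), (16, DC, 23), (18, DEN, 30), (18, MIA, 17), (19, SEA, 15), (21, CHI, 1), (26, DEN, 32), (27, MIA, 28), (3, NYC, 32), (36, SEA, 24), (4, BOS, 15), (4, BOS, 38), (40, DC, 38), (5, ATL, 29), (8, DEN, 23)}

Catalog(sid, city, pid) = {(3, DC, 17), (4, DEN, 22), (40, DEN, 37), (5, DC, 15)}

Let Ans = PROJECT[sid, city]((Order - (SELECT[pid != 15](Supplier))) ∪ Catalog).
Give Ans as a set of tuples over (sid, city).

Apply σ_{pid != 15}; surviving tuples: {(13, DEN, 18), (14, ATL, 11), (14, CHI, 26), (16, DC, 23), (18, DEN, 30), (18, MIA, 17), (21, CHI, 1), (26, DEN, 32), (27, MIA, 28), (3, NYC, 32), (36, SEA, 24), (4, BOS, 38), (40, DC, 38), (5, ATL, 29), (8, DEN, 23)}
Difference: {(15, CHI, 18), (18, DEN, 30), (18, MIA, 17), (26, BOS, 18), (26, DEN, 32), (27, MIA, 28), (3, NYC, 32), (32, SF, 10), (4, BOS, 15), (4, DEN, 20), (4, DEN, 7)} with {(13, DEN, 18), (14, ATL, 11), (14, CHI, 26), (16, DC, 23), (18, DEN, 30), (18, MIA, 17), (21, CHI, 1), (26, DEN, 32), (27, MIA, 28), (3, NYC, 32), (36, SEA, 24), (4, BOS, 38), (40, DC, 38), (5, ATL, 29), (8, DEN, 23)} → {(15, CHI, 18), (26, BOS, 18), (32, SF, 10), (4, BOS, 15), (4, DEN, 20), (4, DEN, 7)}
Union: {(15, CHI, 18), (26, BOS, 18), (32, SF, 10), (4, BOS, 15), (4, DEN, 20), (4, DEN, 7)} with {(3, DC, 17), (4, DEN, 22), (40, DEN, 37), (5, DC, 15)} → {(15, CHI, 18), (26, BOS, 18), (3, DC, 17), (32, SF, 10), (4, BOS, 15), (4, DEN, 20), (4, DEN, 22), (4, DEN, 7), (40, DEN, 37), (5, DC, 15)}
π_{sid, city} gives {(15, CHI), (26, BOS), (3, DC), (32, SF), (4, BOS), (4, DEN), (40, DEN), (5, DC)} (2 duplicate(s) eliminated).

{(15, CHI), (26, BOS), (3, DC), (32, SF), (4, BOS), (4, DEN), (40, DEN), (5, DC)}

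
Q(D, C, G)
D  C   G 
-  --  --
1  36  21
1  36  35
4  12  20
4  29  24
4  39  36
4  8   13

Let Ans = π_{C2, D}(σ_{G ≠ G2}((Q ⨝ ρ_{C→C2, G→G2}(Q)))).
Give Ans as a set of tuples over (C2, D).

{(12, 4), (29, 4), (36, 1), (39, 4), (8, 4)}

ρ[C→C2, G→G2]: schema becomes (D, C2, G2); tuples unchanged.
Joining Q and ρ_{C→C2, G→G2}(Q) on D yields {(1, 36, 21, 36, 21), (1, 36, 21, 36, 35), (1, 36, 35, 36, 21), (1, 36, 35, 36, 35), (4, 12, 20, 12, 20), (4, 12, 20, 29, 24), (4, 12, 20, 39, 36), (4, 12, 20, 8, 13), (4, 29, 24, 12, 20), (4, 29, 24, 29, 24), (4, 29, 24, 39, 36), (4, 29, 24, 8, 13), (4, 39, 36, 12, 20), (4, 39, 36, 29, 24), (4, 39, 36, 39, 36), (4, 39, 36, 8, 13), (4, 8, 13, 12, 20), (4, 8, 13, 29, 24), (4, 8, 13, 39, 36), (4, 8, 13, 8, 13)}.
Filtering on G ≠ G2 leaves {(1, 36, 21, 36, 35), (1, 36, 35, 36, 21), (4, 12, 20, 29, 24), (4, 12, 20, 39, 36), (4, 12, 20, 8, 13), (4, 29, 24, 12, 20), (4, 29, 24, 39, 36), (4, 29, 24, 8, 13), (4, 39, 36, 12, 20), (4, 39, 36, 29, 24), (4, 39, 36, 8, 13), (4, 8, 13, 12, 20), (4, 8, 13, 29, 24), (4, 8, 13, 39, 36)}.
Projecting to C2, D (9 duplicate(s) eliminated): {(12, 4), (29, 4), (36, 1), (39, 4), (8, 4)}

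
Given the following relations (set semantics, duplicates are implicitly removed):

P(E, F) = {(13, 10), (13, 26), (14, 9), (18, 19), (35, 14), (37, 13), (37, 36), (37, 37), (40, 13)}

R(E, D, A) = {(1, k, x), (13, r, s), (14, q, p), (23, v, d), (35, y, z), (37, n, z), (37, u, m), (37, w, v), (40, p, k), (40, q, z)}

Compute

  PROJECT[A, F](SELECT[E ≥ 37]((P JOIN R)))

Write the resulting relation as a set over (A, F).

{(k, 13), (m, 13), (m, 36), (m, 37), (v, 13), (v, 36), (v, 37), (z, 13), (z, 36), (z, 37)}

Natural join on E: {(13, 10, r, s), (13, 26, r, s), (14, 9, q, p), (35, 14, y, z), (37, 13, n, z), (37, 13, u, m), (37, 13, w, v), (37, 36, n, z), (37, 36, u, m), (37, 36, w, v), (37, 37, n, z), (37, 37, u, m), (37, 37, w, v), (40, 13, p, k), (40, 13, q, z)}
Apply σ_{E ≥ 37}; surviving tuples: {(37, 13, n, z), (37, 13, u, m), (37, 13, w, v), (37, 36, n, z), (37, 36, u, m), (37, 36, w, v), (37, 37, n, z), (37, 37, u, m), (37, 37, w, v), (40, 13, p, k), (40, 13, q, z)}
π[A, F]: project onto (A, F) (1 duplicate(s) eliminated) → {(k, 13), (m, 13), (m, 36), (m, 37), (v, 13), (v, 36), (v, 37), (z, 13), (z, 36), (z, 37)}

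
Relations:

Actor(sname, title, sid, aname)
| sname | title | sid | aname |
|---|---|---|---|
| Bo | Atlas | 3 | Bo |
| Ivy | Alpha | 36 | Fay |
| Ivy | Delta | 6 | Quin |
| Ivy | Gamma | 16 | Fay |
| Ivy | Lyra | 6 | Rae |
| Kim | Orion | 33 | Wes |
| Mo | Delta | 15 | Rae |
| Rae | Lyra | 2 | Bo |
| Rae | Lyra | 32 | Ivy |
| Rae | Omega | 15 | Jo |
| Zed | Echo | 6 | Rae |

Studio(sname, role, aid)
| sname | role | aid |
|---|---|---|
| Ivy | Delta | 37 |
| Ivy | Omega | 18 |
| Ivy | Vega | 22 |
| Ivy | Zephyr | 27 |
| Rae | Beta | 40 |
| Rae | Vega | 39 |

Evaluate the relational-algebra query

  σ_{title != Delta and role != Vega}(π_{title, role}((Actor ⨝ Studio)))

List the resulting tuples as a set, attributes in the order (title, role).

Actor ⋈ Studio (natural join on sname): {(Ivy, Alpha, 36, Fay, Delta, 37), (Ivy, Alpha, 36, Fay, Omega, 18), (Ivy, Alpha, 36, Fay, Vega, 22), (Ivy, Alpha, 36, Fay, Zephyr, 27), (Ivy, Delta, 6, Quin, Delta, 37), (Ivy, Delta, 6, Quin, Omega, 18), (Ivy, Delta, 6, Quin, Vega, 22), (Ivy, Delta, 6, Quin, Zephyr, 27), (Ivy, Gamma, 16, Fay, Delta, 37), (Ivy, Gamma, 16, Fay, Omega, 18), (Ivy, Gamma, 16, Fay, Vega, 22), (Ivy, Gamma, 16, Fay, Zephyr, 27), (Ivy, Lyra, 6, Rae, Delta, 37), (Ivy, Lyra, 6, Rae, Omega, 18), (Ivy, Lyra, 6, Rae, Vega, 22), (Ivy, Lyra, 6, Rae, Zephyr, 27), (Rae, Lyra, 2, Bo, Beta, 40), (Rae, Lyra, 2, Bo, Vega, 39), (Rae, Lyra, 32, Ivy, Beta, 40), (Rae, Lyra, 32, Ivy, Vega, 39), (Rae, Omega, 15, Jo, Beta, 40), (Rae, Omega, 15, Jo, Vega, 39)}
Projecting to title, role (3 duplicate(s) eliminated): {(Alpha, Delta), (Alpha, Omega), (Alpha, Vega), (Alpha, Zephyr), (Delta, Delta), (Delta, Omega), (Delta, Vega), (Delta, Zephyr), (Gamma, Delta), (Gamma, Omega), (Gamma, Vega), (Gamma, Zephyr), (Lyra, Beta), (Lyra, Delta), (Lyra, Omega), (Lyra, Vega), (Lyra, Zephyr), (Omega, Beta), (Omega, Vega)}
Selection title != Delta and role != Vega: {(Alpha, Delta), (Alpha, Omega), (Alpha, Zephyr), (Gamma, Delta), (Gamma, Omega), (Gamma, Zephyr), (Lyra, Beta), (Lyra, Delta), (Lyra, Omega), (Lyra, Zephyr), (Omega, Beta)}

{(Alpha, Delta), (Alpha, Omega), (Alpha, Zephyr), (Gamma, Delta), (Gamma, Omega), (Gamma, Zephyr), (Lyra, Beta), (Lyra, Delta), (Lyra, Omega), (Lyra, Zephyr), (Omega, Beta)}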